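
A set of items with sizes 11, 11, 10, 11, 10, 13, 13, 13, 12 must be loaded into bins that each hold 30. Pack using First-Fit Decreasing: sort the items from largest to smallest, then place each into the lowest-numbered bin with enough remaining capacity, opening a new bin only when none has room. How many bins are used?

5 bins

Sorted descending: 13, 13, 13, 12, 11, 11, 11, 10, 10.
13 → bin 1 (remaining 17)
13 → bin 1 (remaining 4)
13 → bin 2 (remaining 17)
12 → bin 2 (remaining 5)
11 → bin 3 (remaining 19)
11 → bin 3 (remaining 8)
11 → bin 4 (remaining 19)
10 → bin 4 (remaining 9)
10 → bin 5 (remaining 20)
Final bins: [13,13] [13,12] [11,11] [11,10] [10].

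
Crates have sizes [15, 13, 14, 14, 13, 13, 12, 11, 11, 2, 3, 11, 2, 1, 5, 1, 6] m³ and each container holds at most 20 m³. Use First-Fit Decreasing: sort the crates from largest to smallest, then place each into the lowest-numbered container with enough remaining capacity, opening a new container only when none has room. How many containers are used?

10

Sorted descending: 15, 14, 14, 13, 13, 13, 12, 11, 11, 11, 6, 5, 3, 2, 2, 1, 1.
Put 15 m³ in container 1; 5 m³ remain.
Put 14 m³ in container 2; 6 m³ remain.
Put 14 m³ in container 3; 6 m³ remain.
Put 13 m³ in container 4; 7 m³ remain.
Put 13 m³ in container 5; 7 m³ remain.
Put 13 m³ in container 6; 7 m³ remain.
Put 12 m³ in container 7; 8 m³ remain.
Put 11 m³ in container 8; 9 m³ remain.
Put 11 m³ in container 9; 9 m³ remain.
Put 11 m³ in container 10; 9 m³ remain.
Put 6 m³ in container 2; 0 m³ remain.
Put 5 m³ in container 1; 0 m³ remain.
Put 3 m³ in container 3; 3 m³ remain.
Put 2 m³ in container 3; 1 m³ remain.
Put 2 m³ in container 4; 5 m³ remain.
Put 1 m³ in container 3; 0 m³ remain.
Put 1 m³ in container 4; 4 m³ remain.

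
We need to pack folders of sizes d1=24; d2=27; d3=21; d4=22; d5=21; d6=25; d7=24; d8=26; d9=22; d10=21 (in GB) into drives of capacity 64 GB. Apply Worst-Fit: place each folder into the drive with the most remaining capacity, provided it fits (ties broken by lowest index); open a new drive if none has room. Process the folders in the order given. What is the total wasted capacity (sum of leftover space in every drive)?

87

drive 1: place d1 (24 GB), 40 GB left
drive 1: place d2 (27 GB), 13 GB left
drive 2: place d3 (21 GB), 43 GB left
drive 2: place d4 (22 GB), 21 GB left
drive 2: place d5 (21 GB), 0 GB left
drive 3: place d6 (25 GB), 39 GB left
drive 3: place d7 (24 GB), 15 GB left
drive 4: place d8 (26 GB), 38 GB left
drive 4: place d9 (22 GB), 16 GB left
drive 5: place d10 (21 GB), 43 GB left
5 drives × 64 GB = 320 GB; used 233 GB; unused 87 GB.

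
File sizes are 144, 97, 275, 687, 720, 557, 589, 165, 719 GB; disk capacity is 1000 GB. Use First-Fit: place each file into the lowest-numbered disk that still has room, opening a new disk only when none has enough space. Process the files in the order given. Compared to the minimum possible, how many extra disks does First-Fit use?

1

First-Fit: [144,97,275,165] [687] [720] [557] [589] [719] → 6 disks.
5 files exceed 500 GB (half the capacity), and no two of those can share a disk, so at least 5 disks are needed.
An optimal packing achieves that bound: [720,275] [719,165,97] [687,144] [589] [557] → 5 disks.
Excess: 6 − 5 = 1.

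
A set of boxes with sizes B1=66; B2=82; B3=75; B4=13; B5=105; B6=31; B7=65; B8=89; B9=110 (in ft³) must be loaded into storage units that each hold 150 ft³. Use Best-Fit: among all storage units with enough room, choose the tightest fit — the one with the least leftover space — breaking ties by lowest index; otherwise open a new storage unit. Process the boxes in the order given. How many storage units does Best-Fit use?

6

storage unit 1: place B1 (66 ft³), 84 ft³ left
storage unit 1: place B2 (82 ft³), 2 ft³ left
storage unit 2: place B3 (75 ft³), 75 ft³ left
storage unit 2: place B4 (13 ft³), 62 ft³ left
storage unit 3: place B5 (105 ft³), 45 ft³ left
storage unit 3: place B6 (31 ft³), 14 ft³ left
storage unit 4: place B7 (65 ft³), 85 ft³ left
storage unit 5: place B8 (89 ft³), 61 ft³ left
storage unit 6: place B9 (110 ft³), 40 ft³ left
Final storage units: [66,82] [75,13] [105,31] [65] [89] [110].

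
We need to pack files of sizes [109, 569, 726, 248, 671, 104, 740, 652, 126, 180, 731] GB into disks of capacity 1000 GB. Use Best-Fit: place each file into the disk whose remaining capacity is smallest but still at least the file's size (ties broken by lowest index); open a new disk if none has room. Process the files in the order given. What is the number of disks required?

6 disks

Put 109 GB in disk 1; 891 GB remain.
Put 569 GB in disk 1; 322 GB remain.
Put 726 GB in disk 2; 274 GB remain.
Put 248 GB in disk 2; 26 GB remain.
Put 671 GB in disk 3; 329 GB remain.
Put 104 GB in disk 1; 218 GB remain.
Put 740 GB in disk 4; 260 GB remain.
Put 652 GB in disk 5; 348 GB remain.
Put 126 GB in disk 1; 92 GB remain.
Put 180 GB in disk 4; 80 GB remain.
Put 731 GB in disk 6; 269 GB remain.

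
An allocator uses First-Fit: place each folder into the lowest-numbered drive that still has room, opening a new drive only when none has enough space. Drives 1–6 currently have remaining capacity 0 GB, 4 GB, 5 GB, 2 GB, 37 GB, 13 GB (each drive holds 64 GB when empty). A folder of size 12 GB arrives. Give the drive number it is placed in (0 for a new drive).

5

Drives with room: drive 5 (37 GB), drive 6 (13 GB).
The first with room is drive 5.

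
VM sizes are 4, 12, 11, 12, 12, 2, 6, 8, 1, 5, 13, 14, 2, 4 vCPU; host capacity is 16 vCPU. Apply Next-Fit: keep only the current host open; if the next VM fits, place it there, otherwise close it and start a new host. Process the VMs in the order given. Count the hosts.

host 1: place 4 vCPU, 12 vCPU left
host 1: place 12 vCPU, 0 vCPU left
host 2: place 11 vCPU, 5 vCPU left
host 3: place 12 vCPU, 4 vCPU left
host 4: place 12 vCPU, 4 vCPU left
host 4: place 2 vCPU, 2 vCPU left
host 5: place 6 vCPU, 10 vCPU left
host 5: place 8 vCPU, 2 vCPU left
host 5: place 1 vCPU, 1 vCPU left
host 6: place 5 vCPU, 11 vCPU left
host 7: place 13 vCPU, 3 vCPU left
host 8: place 14 vCPU, 2 vCPU left
host 8: place 2 vCPU, 0 vCPU left
host 9: place 4 vCPU, 12 vCPU left
Final hosts: [4,12] [11] [12] [12,2] [6,8,1] [5] [13] [14,2] [4].

9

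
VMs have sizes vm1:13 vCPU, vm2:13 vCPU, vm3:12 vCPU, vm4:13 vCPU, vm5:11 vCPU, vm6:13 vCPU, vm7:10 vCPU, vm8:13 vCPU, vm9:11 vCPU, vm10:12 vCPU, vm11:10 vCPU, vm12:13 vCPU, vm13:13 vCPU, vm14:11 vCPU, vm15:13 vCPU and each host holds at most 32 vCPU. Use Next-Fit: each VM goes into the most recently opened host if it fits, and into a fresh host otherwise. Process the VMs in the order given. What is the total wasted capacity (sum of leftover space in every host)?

vm1 (13 vCPU) → host 1 (remaining 19 vCPU)
vm2 (13 vCPU) → host 1 (remaining 6 vCPU)
vm3 (12 vCPU) → host 2 (remaining 20 vCPU)
vm4 (13 vCPU) → host 2 (remaining 7 vCPU)
vm5 (11 vCPU) → host 3 (remaining 21 vCPU)
vm6 (13 vCPU) → host 3 (remaining 8 vCPU)
vm7 (10 vCPU) → host 4 (remaining 22 vCPU)
vm8 (13 vCPU) → host 4 (remaining 9 vCPU)
vm9 (11 vCPU) → host 5 (remaining 21 vCPU)
vm10 (12 vCPU) → host 5 (remaining 9 vCPU)
vm11 (10 vCPU) → host 6 (remaining 22 vCPU)
vm12 (13 vCPU) → host 6 (remaining 9 vCPU)
vm13 (13 vCPU) → host 7 (remaining 19 vCPU)
vm14 (11 vCPU) → host 7 (remaining 8 vCPU)
vm15 (13 vCPU) → host 8 (remaining 19 vCPU)
8 hosts × 32 vCPU = 256 vCPU; used 181 vCPU; unused 75 vCPU.

75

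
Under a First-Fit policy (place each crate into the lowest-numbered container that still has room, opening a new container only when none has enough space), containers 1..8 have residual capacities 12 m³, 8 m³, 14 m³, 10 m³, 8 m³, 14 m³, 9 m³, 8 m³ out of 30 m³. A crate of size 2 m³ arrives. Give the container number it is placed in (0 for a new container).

1

Containers with room: container 1 (12 m³), container 2 (8 m³), container 3 (14 m³), container 4 (10 m³), container 5 (8 m³), container 6 (14 m³), container 7 (9 m³), container 8 (8 m³).
The first with room is container 1.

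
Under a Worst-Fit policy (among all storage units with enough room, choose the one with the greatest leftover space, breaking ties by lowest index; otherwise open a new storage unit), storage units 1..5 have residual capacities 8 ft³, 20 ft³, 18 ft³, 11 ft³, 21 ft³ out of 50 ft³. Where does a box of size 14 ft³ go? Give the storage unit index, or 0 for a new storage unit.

Storage units with room: storage unit 2 (20 ft³), storage unit 3 (18 ft³), storage unit 5 (21 ft³).
Most room is storage unit 5 with 21 ft³ free.

5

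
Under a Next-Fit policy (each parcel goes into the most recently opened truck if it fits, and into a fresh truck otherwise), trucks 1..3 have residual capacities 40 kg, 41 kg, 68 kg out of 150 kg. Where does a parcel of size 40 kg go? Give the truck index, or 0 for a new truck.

Next-Fit only looks at truck 3, which has 68 kg free.
40 kg fits there.

3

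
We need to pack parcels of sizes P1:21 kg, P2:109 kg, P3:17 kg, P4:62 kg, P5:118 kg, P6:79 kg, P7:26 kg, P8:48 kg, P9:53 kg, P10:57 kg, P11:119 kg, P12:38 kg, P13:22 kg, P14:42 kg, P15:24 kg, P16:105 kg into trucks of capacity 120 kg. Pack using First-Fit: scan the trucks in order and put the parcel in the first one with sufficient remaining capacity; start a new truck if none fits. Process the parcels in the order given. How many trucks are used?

9

P1 (21 kg) → truck 1 (remaining 99 kg)
P2 (109 kg) → truck 2 (remaining 11 kg)
P3 (17 kg) → truck 1 (remaining 82 kg)
P4 (62 kg) → truck 1 (remaining 20 kg)
P5 (118 kg) → truck 3 (remaining 2 kg)
P6 (79 kg) → truck 4 (remaining 41 kg)
P7 (26 kg) → truck 4 (remaining 15 kg)
P8 (48 kg) → truck 5 (remaining 72 kg)
P9 (53 kg) → truck 5 (remaining 19 kg)
P10 (57 kg) → truck 6 (remaining 63 kg)
P11 (119 kg) → truck 7 (remaining 1 kg)
P12 (38 kg) → truck 6 (remaining 25 kg)
P13 (22 kg) → truck 6 (remaining 3 kg)
P14 (42 kg) → truck 8 (remaining 78 kg)
P15 (24 kg) → truck 8 (remaining 54 kg)
P16 (105 kg) → truck 9 (remaining 15 kg)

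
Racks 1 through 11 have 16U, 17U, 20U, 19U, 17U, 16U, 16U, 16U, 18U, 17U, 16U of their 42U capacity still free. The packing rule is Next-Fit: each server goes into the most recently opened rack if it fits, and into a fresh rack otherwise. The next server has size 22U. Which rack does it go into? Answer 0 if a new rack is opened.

0

Next-Fit only looks at rack 11, which has 16U free.
22U does not fit, so a new rack is opened.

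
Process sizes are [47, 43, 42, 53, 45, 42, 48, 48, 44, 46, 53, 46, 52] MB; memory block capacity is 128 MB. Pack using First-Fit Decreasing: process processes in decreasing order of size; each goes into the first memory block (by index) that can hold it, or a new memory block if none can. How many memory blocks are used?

6

Sorted descending: 53, 53, 52, 48, 48, 47, 46, 46, 45, 44, 43, 42, 42.
53 MB → memory block 1 (remaining 75 MB)
53 MB → memory block 1 (remaining 22 MB)
52 MB → memory block 2 (remaining 76 MB)
48 MB → memory block 2 (remaining 28 MB)
48 MB → memory block 3 (remaining 80 MB)
47 MB → memory block 3 (remaining 33 MB)
46 MB → memory block 4 (remaining 82 MB)
46 MB → memory block 4 (remaining 36 MB)
45 MB → memory block 5 (remaining 83 MB)
44 MB → memory block 5 (remaining 39 MB)
43 MB → memory block 6 (remaining 85 MB)
42 MB → memory block 6 (remaining 43 MB)
42 MB → memory block 6 (remaining 1 MB)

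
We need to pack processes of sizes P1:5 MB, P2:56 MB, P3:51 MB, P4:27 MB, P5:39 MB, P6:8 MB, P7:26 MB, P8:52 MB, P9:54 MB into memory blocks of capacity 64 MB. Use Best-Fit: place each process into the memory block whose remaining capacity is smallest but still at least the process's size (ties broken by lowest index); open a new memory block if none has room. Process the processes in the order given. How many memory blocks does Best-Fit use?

6

Put P1 (5 MB) in memory block 1; 59 MB remain.
Put P2 (56 MB) in memory block 1; 3 MB remain.
Put P3 (51 MB) in memory block 2; 13 MB remain.
Put P4 (27 MB) in memory block 3; 37 MB remain.
Put P5 (39 MB) in memory block 4; 25 MB remain.
Put P6 (8 MB) in memory block 2; 5 MB remain.
Put P7 (26 MB) in memory block 3; 11 MB remain.
Put P8 (52 MB) in memory block 5; 12 MB remain.
Put P9 (54 MB) in memory block 6; 10 MB remain.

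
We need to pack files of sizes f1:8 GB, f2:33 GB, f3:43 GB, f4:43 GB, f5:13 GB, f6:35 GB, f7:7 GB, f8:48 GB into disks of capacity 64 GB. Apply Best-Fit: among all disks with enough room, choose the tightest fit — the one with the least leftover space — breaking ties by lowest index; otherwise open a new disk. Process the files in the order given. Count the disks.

disk 1: place f1 (8 GB), 56 GB left
disk 1: place f2 (33 GB), 23 GB left
disk 2: place f3 (43 GB), 21 GB left
disk 3: place f4 (43 GB), 21 GB left
disk 2: place f5 (13 GB), 8 GB left
disk 4: place f6 (35 GB), 29 GB left
disk 2: place f7 (7 GB), 1 GB left
disk 5: place f8 (48 GB), 16 GB left

5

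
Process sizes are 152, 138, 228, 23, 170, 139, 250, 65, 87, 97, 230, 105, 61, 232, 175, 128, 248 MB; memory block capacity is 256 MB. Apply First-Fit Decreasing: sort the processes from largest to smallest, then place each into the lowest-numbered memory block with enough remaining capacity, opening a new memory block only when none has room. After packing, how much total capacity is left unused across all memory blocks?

Sorted descending: 250, 248, 232, 230, 228, 175, 170, 152, 139, 138, 128, 105, 97, 87, 65, 61, 23.
250 MB → memory block 1 (remaining 6 MB)
248 MB → memory block 2 (remaining 8 MB)
232 MB → memory block 3 (remaining 24 MB)
230 MB → memory block 4 (remaining 26 MB)
228 MB → memory block 5 (remaining 28 MB)
175 MB → memory block 6 (remaining 81 MB)
170 MB → memory block 7 (remaining 86 MB)
152 MB → memory block 8 (remaining 104 MB)
139 MB → memory block 9 (remaining 117 MB)
138 MB → memory block 10 (remaining 118 MB)
128 MB → memory block 11 (remaining 128 MB)
105 MB → memory block 9 (remaining 12 MB)
97 MB → memory block 8 (remaining 7 MB)
87 MB → memory block 10 (remaining 31 MB)
65 MB → memory block 6 (remaining 16 MB)
61 MB → memory block 7 (remaining 25 MB)
23 MB → memory block 3 (remaining 1 MB)
11 memory blocks × 256 MB = 2816 MB; used 2528 MB; unused 288 MB.

288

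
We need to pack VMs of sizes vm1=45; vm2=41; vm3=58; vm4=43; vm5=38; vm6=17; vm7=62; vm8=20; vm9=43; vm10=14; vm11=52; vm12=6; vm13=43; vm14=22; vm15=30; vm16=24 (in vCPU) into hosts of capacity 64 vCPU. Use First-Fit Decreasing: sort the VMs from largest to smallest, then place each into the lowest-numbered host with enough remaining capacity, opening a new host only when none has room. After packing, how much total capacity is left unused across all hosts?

Sorted descending: 62, 58, 52, 45, 43, 43, 43, 41, 38, 30, 24, 22, 20, 17, 14, 6.
host 1: place 62 vCPU, 2 vCPU left
host 2: place 58 vCPU, 6 vCPU left
host 3: place 52 vCPU, 12 vCPU left
host 4: place 45 vCPU, 19 vCPU left
host 5: place 43 vCPU, 21 vCPU left
host 6: place 43 vCPU, 21 vCPU left
host 7: place 43 vCPU, 21 vCPU left
host 8: place 41 vCPU, 23 vCPU left
host 9: place 38 vCPU, 26 vCPU left
host 10: place 30 vCPU, 34 vCPU left
host 9: place 24 vCPU, 2 vCPU left
host 8: place 22 vCPU, 1 vCPU left
host 5: place 20 vCPU, 1 vCPU left
host 4: place 17 vCPU, 2 vCPU left
host 6: place 14 vCPU, 7 vCPU left
host 2: place 6 vCPU, 0 vCPU left
10 hosts × 64 vCPU = 640 vCPU; used 558 vCPU; unused 82 vCPU.

82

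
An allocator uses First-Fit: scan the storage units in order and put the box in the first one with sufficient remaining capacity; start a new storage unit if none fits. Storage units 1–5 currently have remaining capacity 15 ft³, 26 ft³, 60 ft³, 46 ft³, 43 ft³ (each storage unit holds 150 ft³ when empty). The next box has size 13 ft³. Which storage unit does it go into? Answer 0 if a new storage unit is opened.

Storage units with room: storage unit 1 (15 ft³), storage unit 2 (26 ft³), storage unit 3 (60 ft³), storage unit 4 (46 ft³), storage unit 5 (43 ft³).
The first with room is storage unit 1.

1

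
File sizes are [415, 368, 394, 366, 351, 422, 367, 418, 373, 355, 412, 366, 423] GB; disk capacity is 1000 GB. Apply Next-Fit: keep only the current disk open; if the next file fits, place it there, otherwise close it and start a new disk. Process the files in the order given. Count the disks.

Put 415 GB in disk 1; 585 GB remain.
Put 368 GB in disk 1; 217 GB remain.
Put 394 GB in disk 2; 606 GB remain.
Put 366 GB in disk 2; 240 GB remain.
Put 351 GB in disk 3; 649 GB remain.
Put 422 GB in disk 3; 227 GB remain.
Put 367 GB in disk 4; 633 GB remain.
Put 418 GB in disk 4; 215 GB remain.
Put 373 GB in disk 5; 627 GB remain.
Put 355 GB in disk 5; 272 GB remain.
Put 412 GB in disk 6; 588 GB remain.
Put 366 GB in disk 6; 222 GB remain.
Put 423 GB in disk 7; 577 GB remain.
Final disks: [415,368] [394,366] [351,422] [367,418] [373,355] [412,366] [423].

7 disks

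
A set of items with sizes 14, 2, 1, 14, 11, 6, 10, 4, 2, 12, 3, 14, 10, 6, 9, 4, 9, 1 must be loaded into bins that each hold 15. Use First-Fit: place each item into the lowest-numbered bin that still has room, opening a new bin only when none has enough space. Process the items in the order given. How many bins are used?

14 → bin 1 (remaining 1)
2 → bin 2 (remaining 13)
1 → bin 1 (remaining 0)
14 → bin 3 (remaining 1)
11 → bin 2 (remaining 2)
6 → bin 4 (remaining 9)
10 → bin 5 (remaining 5)
4 → bin 4 (remaining 5)
2 → bin 2 (remaining 0)
12 → bin 6 (remaining 3)
3 → bin 4 (remaining 2)
14 → bin 7 (remaining 1)
10 → bin 8 (remaining 5)
6 → bin 9 (remaining 9)
9 → bin 9 (remaining 0)
4 → bin 5 (remaining 1)
9 → bin 10 (remaining 6)
1 → bin 3 (remaining 0)
Final bins: [14,1] [2,11,2] [14,1] [6,4,3] [10,4] [12] [14] [10] [6,9] [9].

10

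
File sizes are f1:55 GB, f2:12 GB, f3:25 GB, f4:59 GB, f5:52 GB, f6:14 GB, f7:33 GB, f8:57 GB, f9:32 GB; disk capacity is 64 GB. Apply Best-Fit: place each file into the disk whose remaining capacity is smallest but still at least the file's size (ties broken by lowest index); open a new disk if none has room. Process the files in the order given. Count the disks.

Put f1 (55 GB) in disk 1; 9 GB remain.
Put f2 (12 GB) in disk 2; 52 GB remain.
Put f3 (25 GB) in disk 2; 27 GB remain.
Put f4 (59 GB) in disk 3; 5 GB remain.
Put f5 (52 GB) in disk 4; 12 GB remain.
Put f6 (14 GB) in disk 2; 13 GB remain.
Put f7 (33 GB) in disk 5; 31 GB remain.
Put f8 (57 GB) in disk 6; 7 GB remain.
Put f9 (32 GB) in disk 7; 32 GB remain.

7 disks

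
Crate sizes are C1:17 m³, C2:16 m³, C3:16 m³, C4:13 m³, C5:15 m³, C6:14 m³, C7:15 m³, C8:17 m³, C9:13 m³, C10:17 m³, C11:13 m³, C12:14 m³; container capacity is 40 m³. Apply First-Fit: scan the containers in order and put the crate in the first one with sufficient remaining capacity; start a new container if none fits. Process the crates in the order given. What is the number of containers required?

6 containers

C1 (17 m³) → container 1 (remaining 23 m³)
C2 (16 m³) → container 1 (remaining 7 m³)
C3 (16 m³) → container 2 (remaining 24 m³)
C4 (13 m³) → container 2 (remaining 11 m³)
C5 (15 m³) → container 3 (remaining 25 m³)
C6 (14 m³) → container 3 (remaining 11 m³)
C7 (15 m³) → container 4 (remaining 25 m³)
C8 (17 m³) → container 4 (remaining 8 m³)
C9 (13 m³) → container 5 (remaining 27 m³)
C10 (17 m³) → container 5 (remaining 10 m³)
C11 (13 m³) → container 6 (remaining 27 m³)
C12 (14 m³) → container 6 (remaining 13 m³)
Final containers: [17,16] [16,13] [15,14] [15,17] [13,17] [13,14].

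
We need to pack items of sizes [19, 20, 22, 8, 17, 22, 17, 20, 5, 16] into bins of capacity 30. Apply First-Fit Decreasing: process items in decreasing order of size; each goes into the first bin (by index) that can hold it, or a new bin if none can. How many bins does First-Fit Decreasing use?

8 bins

Sorted descending: 22, 22, 20, 20, 19, 17, 17, 16, 8, 5.
bin 1: place 22, 8 left
bin 2: place 22, 8 left
bin 3: place 20, 10 left
bin 4: place 20, 10 left
bin 5: place 19, 11 left
bin 6: place 17, 13 left
bin 7: place 17, 13 left
bin 8: place 16, 14 left
bin 1: place 8, 0 left
bin 2: place 5, 3 left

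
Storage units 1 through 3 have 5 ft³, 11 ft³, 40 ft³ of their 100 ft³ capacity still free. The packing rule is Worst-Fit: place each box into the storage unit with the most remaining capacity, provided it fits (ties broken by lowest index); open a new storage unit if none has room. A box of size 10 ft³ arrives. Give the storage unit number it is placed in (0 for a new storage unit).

3

Storage units with room: storage unit 2 (11 ft³), storage unit 3 (40 ft³).
Most room is storage unit 3 with 40 ft³ free.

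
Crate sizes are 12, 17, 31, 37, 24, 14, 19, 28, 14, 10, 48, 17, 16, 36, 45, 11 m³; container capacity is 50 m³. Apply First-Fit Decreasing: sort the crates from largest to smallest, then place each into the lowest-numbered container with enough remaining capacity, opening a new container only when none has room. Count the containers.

Sorted descending: 48, 45, 37, 36, 31, 28, 24, 19, 17, 17, 16, 14, 14, 12, 11, 10.
container 1: place 48 m³, 2 m³ left
container 2: place 45 m³, 5 m³ left
container 3: place 37 m³, 13 m³ left
container 4: place 36 m³, 14 m³ left
container 5: place 31 m³, 19 m³ left
container 6: place 28 m³, 22 m³ left
container 7: place 24 m³, 26 m³ left
container 5: place 19 m³, 0 m³ left
container 6: place 17 m³, 5 m³ left
container 7: place 17 m³, 9 m³ left
container 8: place 16 m³, 34 m³ left
container 4: place 14 m³, 0 m³ left
container 8: place 14 m³, 20 m³ left
container 3: place 12 m³, 1 m³ left
container 8: place 11 m³, 9 m³ left
container 9: place 10 m³, 40 m³ left
Final containers: [48] [45] [37,12] [36,14] [31,19] [28,17] [24,17] [16,14,11] [10].

9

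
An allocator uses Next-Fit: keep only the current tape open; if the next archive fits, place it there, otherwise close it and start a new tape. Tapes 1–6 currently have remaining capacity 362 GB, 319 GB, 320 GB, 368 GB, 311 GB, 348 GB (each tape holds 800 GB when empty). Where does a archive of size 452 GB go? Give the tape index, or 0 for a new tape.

0

Next-Fit only looks at tape 6, which has 348 GB free.
452 GB does not fit, so a new tape is opened.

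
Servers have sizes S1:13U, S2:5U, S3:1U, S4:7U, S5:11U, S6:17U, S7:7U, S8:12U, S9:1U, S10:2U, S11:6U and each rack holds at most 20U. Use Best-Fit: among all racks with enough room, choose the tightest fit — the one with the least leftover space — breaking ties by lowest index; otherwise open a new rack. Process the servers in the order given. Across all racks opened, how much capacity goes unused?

18

S1 (13U) → rack 1 (remaining 7U)
S2 (5U) → rack 1 (remaining 2U)
S3 (1U) → rack 1 (remaining 1U)
S4 (7U) → rack 2 (remaining 13U)
S5 (11U) → rack 2 (remaining 2U)
S6 (17U) → rack 3 (remaining 3U)
S7 (7U) → rack 4 (remaining 13U)
S8 (12U) → rack 4 (remaining 1U)
S9 (1U) → rack 1 (remaining 0U)
S10 (2U) → rack 2 (remaining 0U)
S11 (6U) → rack 5 (remaining 14U)
5 racks × 20U = 100U; used 82U; unused 18U.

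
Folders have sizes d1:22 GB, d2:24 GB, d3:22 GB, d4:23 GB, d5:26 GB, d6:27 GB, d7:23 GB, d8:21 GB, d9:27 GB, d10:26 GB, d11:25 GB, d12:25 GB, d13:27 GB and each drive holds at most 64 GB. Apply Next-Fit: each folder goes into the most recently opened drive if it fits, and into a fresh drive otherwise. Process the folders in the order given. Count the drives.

drive 1: place d1 (22 GB), 42 GB left
drive 1: place d2 (24 GB), 18 GB left
drive 2: place d3 (22 GB), 42 GB left
drive 2: place d4 (23 GB), 19 GB left
drive 3: place d5 (26 GB), 38 GB left
drive 3: place d6 (27 GB), 11 GB left
drive 4: place d7 (23 GB), 41 GB left
drive 4: place d8 (21 GB), 20 GB left
drive 5: place d9 (27 GB), 37 GB left
drive 5: place d10 (26 GB), 11 GB left
drive 6: place d11 (25 GB), 39 GB left
drive 6: place d12 (25 GB), 14 GB left
drive 7: place d13 (27 GB), 37 GB left
Final drives: [22,24] [22,23] [26,27] [23,21] [27,26] [25,25] [27].

7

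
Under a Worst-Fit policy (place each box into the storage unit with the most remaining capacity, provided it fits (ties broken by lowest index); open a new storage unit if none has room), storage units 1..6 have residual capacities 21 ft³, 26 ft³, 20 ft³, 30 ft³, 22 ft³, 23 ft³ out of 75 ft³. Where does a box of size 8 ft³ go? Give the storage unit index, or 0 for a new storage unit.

Storage units with room: storage unit 1 (21 ft³), storage unit 2 (26 ft³), storage unit 3 (20 ft³), storage unit 4 (30 ft³), storage unit 5 (22 ft³), storage unit 6 (23 ft³).
Most room is storage unit 4 with 30 ft³ free.

4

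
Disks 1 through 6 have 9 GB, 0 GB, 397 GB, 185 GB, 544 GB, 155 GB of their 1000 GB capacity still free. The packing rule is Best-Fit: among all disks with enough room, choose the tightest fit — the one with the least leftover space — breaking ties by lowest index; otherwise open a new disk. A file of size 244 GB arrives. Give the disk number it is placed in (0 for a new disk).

Disks with room: disk 3 (397 GB), disk 5 (544 GB).
Tightest fit is disk 3 with 397 GB free.

3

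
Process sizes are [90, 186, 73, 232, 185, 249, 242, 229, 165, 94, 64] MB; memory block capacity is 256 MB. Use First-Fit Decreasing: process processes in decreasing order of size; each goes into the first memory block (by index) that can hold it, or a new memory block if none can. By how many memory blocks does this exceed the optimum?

First-Fit Decreasing: [249] [242] [232] [229] [186,64] [185] [165,90] [94,73] → 8 memory blocks.
Total size 1809 MB; any packing needs at least ⌈1809/256⌉ = 8 memory blocks.
So 8 is already optimal.

0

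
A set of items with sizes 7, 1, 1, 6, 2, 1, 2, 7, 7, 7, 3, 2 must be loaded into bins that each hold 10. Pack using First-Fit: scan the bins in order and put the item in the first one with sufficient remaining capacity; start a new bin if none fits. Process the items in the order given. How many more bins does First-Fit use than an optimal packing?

First-Fit: [7,1,1,1] [6,2,2] [7,3] [7,2] [7] → 5 bins.
Total size 46; any packing needs at least ⌈46/10⌉ = 5 bins.
So 5 is already optimal.

0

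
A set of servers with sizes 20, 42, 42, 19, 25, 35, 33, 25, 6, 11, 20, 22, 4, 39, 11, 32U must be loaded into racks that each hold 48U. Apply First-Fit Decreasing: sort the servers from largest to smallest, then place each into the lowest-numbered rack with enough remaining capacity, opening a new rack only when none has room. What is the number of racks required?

Sorted descending: 42, 42, 39, 35, 33, 32, 25, 25, 22, 20, 20, 19, 11, 11, 6, 4.
42U → rack 1 (remaining 6U)
42U → rack 2 (remaining 6U)
39U → rack 3 (remaining 9U)
35U → rack 4 (remaining 13U)
33U → rack 5 (remaining 15U)
32U → rack 6 (remaining 16U)
25U → rack 7 (remaining 23U)
25U → rack 8 (remaining 23U)
22U → rack 7 (remaining 1U)
20U → rack 8 (remaining 3U)
20U → rack 9 (remaining 28U)
19U → rack 9 (remaining 9U)
11U → rack 4 (remaining 2U)
11U → rack 5 (remaining 4U)
6U → rack 1 (remaining 0U)
4U → rack 2 (remaining 2U)

9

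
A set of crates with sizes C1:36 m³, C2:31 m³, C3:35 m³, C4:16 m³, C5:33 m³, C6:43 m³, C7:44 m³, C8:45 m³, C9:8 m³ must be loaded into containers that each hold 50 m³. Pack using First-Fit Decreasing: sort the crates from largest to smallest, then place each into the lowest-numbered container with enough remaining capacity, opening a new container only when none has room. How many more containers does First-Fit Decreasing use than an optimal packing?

0

First-Fit Decreasing: [45] [44] [43] [36,8] [35] [33,16] [31] → 7 containers.
7 crates exceed 25 m³ (half the capacity), and no two of those can share a container, so at least 7 containers are needed.
So 7 is already optimal.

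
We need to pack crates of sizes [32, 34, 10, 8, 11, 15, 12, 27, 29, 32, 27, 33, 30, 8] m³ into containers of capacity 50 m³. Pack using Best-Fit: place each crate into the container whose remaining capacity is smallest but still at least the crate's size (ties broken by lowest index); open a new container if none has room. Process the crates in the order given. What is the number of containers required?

9 containers

32 m³ → container 1 (remaining 18 m³)
34 m³ → container 2 (remaining 16 m³)
10 m³ → container 2 (remaining 6 m³)
8 m³ → container 1 (remaining 10 m³)
11 m³ → container 3 (remaining 39 m³)
15 m³ → container 3 (remaining 24 m³)
12 m³ → container 3 (remaining 12 m³)
27 m³ → container 4 (remaining 23 m³)
29 m³ → container 5 (remaining 21 m³)
32 m³ → container 6 (remaining 18 m³)
27 m³ → container 7 (remaining 23 m³)
33 m³ → container 8 (remaining 17 m³)
30 m³ → container 9 (remaining 20 m³)
8 m³ → container 1 (remaining 2 m³)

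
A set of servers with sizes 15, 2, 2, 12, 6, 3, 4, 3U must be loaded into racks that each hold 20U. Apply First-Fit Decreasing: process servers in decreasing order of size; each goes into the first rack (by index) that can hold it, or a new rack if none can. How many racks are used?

3 racks

Sorted descending: 15, 12, 6, 4, 3, 3, 2, 2.
Put 15U in rack 1; 5U remain.
Put 12U in rack 2; 8U remain.
Put 6U in rack 2; 2U remain.
Put 4U in rack 1; 1U remain.
Put 3U in rack 3; 17U remain.
Put 3U in rack 3; 14U remain.
Put 2U in rack 2; 0U remain.
Put 2U in rack 3; 12U remain.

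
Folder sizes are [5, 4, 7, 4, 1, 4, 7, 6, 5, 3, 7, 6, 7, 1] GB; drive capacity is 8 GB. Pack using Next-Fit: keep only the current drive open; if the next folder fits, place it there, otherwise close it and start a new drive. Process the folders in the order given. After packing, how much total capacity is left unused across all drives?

21

drive 1: place 5 GB, 3 GB left
drive 2: place 4 GB, 4 GB left
drive 3: place 7 GB, 1 GB left
drive 4: place 4 GB, 4 GB left
drive 4: place 1 GB, 3 GB left
drive 5: place 4 GB, 4 GB left
drive 6: place 7 GB, 1 GB left
drive 7: place 6 GB, 2 GB left
drive 8: place 5 GB, 3 GB left
drive 8: place 3 GB, 0 GB left
drive 9: place 7 GB, 1 GB left
drive 10: place 6 GB, 2 GB left
drive 11: place 7 GB, 1 GB left
drive 11: place 1 GB, 0 GB left
11 drives × 8 GB = 88 GB; used 67 GB; unused 21 GB.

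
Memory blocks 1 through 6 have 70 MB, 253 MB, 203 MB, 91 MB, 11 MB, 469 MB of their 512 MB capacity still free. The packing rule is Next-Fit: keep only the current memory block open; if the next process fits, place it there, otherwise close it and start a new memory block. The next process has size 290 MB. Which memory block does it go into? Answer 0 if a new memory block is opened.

Next-Fit only looks at memory block 6, which has 469 MB free.
290 MB fits there.

6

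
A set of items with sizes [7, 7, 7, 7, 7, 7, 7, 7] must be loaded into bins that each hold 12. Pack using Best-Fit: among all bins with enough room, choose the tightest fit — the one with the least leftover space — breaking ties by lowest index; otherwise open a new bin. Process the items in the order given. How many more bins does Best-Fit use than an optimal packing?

Best-Fit: [7] [7] [7] [7] [7] [7] [7] [7] → 8 bins.
8 items exceed 6 (half the capacity), and no two of those can share a bin, so at least 8 bins are needed.
So 8 is already optimal.

0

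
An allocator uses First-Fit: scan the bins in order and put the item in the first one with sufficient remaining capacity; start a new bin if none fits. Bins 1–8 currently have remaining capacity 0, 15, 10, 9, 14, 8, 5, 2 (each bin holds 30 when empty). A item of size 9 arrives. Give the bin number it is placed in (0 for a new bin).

Bins with room: bin 2 (15), bin 3 (10), bin 4 (9), bin 5 (14).
The first with room is bin 2.

2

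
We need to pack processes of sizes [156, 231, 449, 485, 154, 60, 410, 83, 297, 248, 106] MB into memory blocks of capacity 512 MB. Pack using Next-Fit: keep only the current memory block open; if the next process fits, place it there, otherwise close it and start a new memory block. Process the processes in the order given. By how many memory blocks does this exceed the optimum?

Next-Fit: [156,231] [449] [485] [154,60] [410,83] [297] [248,106] → 7 memory blocks.
Total size 2679 MB; any packing needs at least ⌈2679/512⌉ = 6 memory blocks.
An optimal packing achieves that bound: [485] [449,60] [410,83] [297,156] [248,231] [154,106] → 6 memory blocks.
Excess: 7 − 6 = 1.

1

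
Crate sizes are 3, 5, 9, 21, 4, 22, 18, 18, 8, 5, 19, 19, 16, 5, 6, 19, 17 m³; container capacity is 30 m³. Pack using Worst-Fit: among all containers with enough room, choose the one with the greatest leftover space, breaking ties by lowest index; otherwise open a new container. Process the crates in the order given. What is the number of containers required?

3 m³ → container 1 (remaining 27 m³)
5 m³ → container 1 (remaining 22 m³)
9 m³ → container 1 (remaining 13 m³)
21 m³ → container 2 (remaining 9 m³)
4 m³ → container 1 (remaining 9 m³)
22 m³ → container 3 (remaining 8 m³)
18 m³ → container 4 (remaining 12 m³)
18 m³ → container 5 (remaining 12 m³)
8 m³ → container 4 (remaining 4 m³)
5 m³ → container 5 (remaining 7 m³)
19 m³ → container 6 (remaining 11 m³)
19 m³ → container 7 (remaining 11 m³)
16 m³ → container 8 (remaining 14 m³)
5 m³ → container 8 (remaining 9 m³)
6 m³ → container 6 (remaining 5 m³)
19 m³ → container 9 (remaining 11 m³)
17 m³ → container 10 (remaining 13 m³)

10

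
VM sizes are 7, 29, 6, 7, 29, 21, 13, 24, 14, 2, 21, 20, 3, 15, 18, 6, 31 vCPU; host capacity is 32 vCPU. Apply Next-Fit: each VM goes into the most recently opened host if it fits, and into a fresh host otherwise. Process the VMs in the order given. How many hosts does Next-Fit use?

13

host 1: place 7 vCPU, 25 vCPU left
host 2: place 29 vCPU, 3 vCPU left
host 3: place 6 vCPU, 26 vCPU left
host 3: place 7 vCPU, 19 vCPU left
host 4: place 29 vCPU, 3 vCPU left
host 5: place 21 vCPU, 11 vCPU left
host 6: place 13 vCPU, 19 vCPU left
host 7: place 24 vCPU, 8 vCPU left
host 8: place 14 vCPU, 18 vCPU left
host 8: place 2 vCPU, 16 vCPU left
host 9: place 21 vCPU, 11 vCPU left
host 10: place 20 vCPU, 12 vCPU left
host 10: place 3 vCPU, 9 vCPU left
host 11: place 15 vCPU, 17 vCPU left
host 12: place 18 vCPU, 14 vCPU left
host 12: place 6 vCPU, 8 vCPU left
host 13: place 31 vCPU, 1 vCPU left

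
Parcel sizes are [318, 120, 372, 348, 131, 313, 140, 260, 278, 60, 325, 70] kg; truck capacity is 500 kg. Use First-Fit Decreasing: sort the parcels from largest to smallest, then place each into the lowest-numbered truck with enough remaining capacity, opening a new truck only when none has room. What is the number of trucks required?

Sorted descending: 372, 348, 325, 318, 313, 278, 260, 140, 131, 120, 70, 60.
Put 372 kg in truck 1; 128 kg remain.
Put 348 kg in truck 2; 152 kg remain.
Put 325 kg in truck 3; 175 kg remain.
Put 318 kg in truck 4; 182 kg remain.
Put 313 kg in truck 5; 187 kg remain.
Put 278 kg in truck 6; 222 kg remain.
Put 260 kg in truck 7; 240 kg remain.
Put 140 kg in truck 2; 12 kg remain.
Put 131 kg in truck 3; 44 kg remain.
Put 120 kg in truck 1; 8 kg remain.
Put 70 kg in truck 4; 112 kg remain.
Put 60 kg in truck 4; 52 kg remain.

7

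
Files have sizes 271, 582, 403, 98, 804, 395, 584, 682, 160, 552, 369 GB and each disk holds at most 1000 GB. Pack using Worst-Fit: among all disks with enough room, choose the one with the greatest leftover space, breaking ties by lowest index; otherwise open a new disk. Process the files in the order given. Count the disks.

271 GB → disk 1 (remaining 729 GB)
582 GB → disk 1 (remaining 147 GB)
403 GB → disk 2 (remaining 597 GB)
98 GB → disk 2 (remaining 499 GB)
804 GB → disk 3 (remaining 196 GB)
395 GB → disk 2 (remaining 104 GB)
584 GB → disk 4 (remaining 416 GB)
682 GB → disk 5 (remaining 318 GB)
160 GB → disk 4 (remaining 256 GB)
552 GB → disk 6 (remaining 448 GB)
369 GB → disk 6 (remaining 79 GB)
Final disks: [271,582] [403,98,395] [804] [584,160] [682] [552,369].

6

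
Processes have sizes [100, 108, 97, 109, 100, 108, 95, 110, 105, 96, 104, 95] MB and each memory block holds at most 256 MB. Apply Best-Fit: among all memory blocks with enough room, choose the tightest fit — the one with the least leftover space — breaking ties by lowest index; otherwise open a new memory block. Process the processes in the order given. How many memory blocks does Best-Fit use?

6 memory blocks

Put 100 MB in memory block 1; 156 MB remain.
Put 108 MB in memory block 1; 48 MB remain.
Put 97 MB in memory block 2; 159 MB remain.
Put 109 MB in memory block 2; 50 MB remain.
Put 100 MB in memory block 3; 156 MB remain.
Put 108 MB in memory block 3; 48 MB remain.
Put 95 MB in memory block 4; 161 MB remain.
Put 110 MB in memory block 4; 51 MB remain.
Put 105 MB in memory block 5; 151 MB remain.
Put 96 MB in memory block 5; 55 MB remain.
Put 104 MB in memory block 6; 152 MB remain.
Put 95 MB in memory block 6; 57 MB remain.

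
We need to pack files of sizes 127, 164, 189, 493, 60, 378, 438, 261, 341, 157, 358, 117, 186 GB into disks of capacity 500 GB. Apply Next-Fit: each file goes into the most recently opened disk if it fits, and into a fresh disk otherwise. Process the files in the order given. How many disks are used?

disk 1: place 127 GB, 373 GB left
disk 1: place 164 GB, 209 GB left
disk 1: place 189 GB, 20 GB left
disk 2: place 493 GB, 7 GB left
disk 3: place 60 GB, 440 GB left
disk 3: place 378 GB, 62 GB left
disk 4: place 438 GB, 62 GB left
disk 5: place 261 GB, 239 GB left
disk 6: place 341 GB, 159 GB left
disk 6: place 157 GB, 2 GB left
disk 7: place 358 GB, 142 GB left
disk 7: place 117 GB, 25 GB left
disk 8: place 186 GB, 314 GB left

8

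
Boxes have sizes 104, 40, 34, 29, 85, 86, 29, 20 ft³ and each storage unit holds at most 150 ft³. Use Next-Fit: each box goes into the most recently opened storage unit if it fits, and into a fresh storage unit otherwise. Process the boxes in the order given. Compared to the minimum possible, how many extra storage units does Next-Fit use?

0

Next-Fit: [104,40] [34,29,85] [86,29,20] → 3 storage units.
Total size 427 ft³; any packing needs at least ⌈427/150⌉ = 3 storage units.
So 3 is already optimal.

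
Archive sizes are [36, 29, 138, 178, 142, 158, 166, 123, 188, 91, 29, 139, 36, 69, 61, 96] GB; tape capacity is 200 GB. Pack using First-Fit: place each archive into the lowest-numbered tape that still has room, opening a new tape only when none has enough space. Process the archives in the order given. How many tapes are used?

Put 36 GB in tape 1; 164 GB remain.
Put 29 GB in tape 1; 135 GB remain.
Put 138 GB in tape 2; 62 GB remain.
Put 178 GB in tape 3; 22 GB remain.
Put 142 GB in tape 4; 58 GB remain.
Put 158 GB in tape 5; 42 GB remain.
Put 166 GB in tape 6; 34 GB remain.
Put 123 GB in tape 1; 12 GB remain.
Put 188 GB in tape 7; 12 GB remain.
Put 91 GB in tape 8; 109 GB remain.
Put 29 GB in tape 2; 33 GB remain.
Put 139 GB in tape 9; 61 GB remain.
Put 36 GB in tape 4; 22 GB remain.
Put 69 GB in tape 8; 40 GB remain.
Put 61 GB in tape 9; 0 GB remain.
Put 96 GB in tape 10; 104 GB remain.

10 tapes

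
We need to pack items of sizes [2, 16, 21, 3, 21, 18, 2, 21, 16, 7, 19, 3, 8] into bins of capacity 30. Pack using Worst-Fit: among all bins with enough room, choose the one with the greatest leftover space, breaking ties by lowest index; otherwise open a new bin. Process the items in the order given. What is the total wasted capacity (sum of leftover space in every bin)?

53

2 → bin 1 (remaining 28)
16 → bin 1 (remaining 12)
21 → bin 2 (remaining 9)
3 → bin 1 (remaining 9)
21 → bin 3 (remaining 9)
18 → bin 4 (remaining 12)
2 → bin 4 (remaining 10)
21 → bin 5 (remaining 9)
16 → bin 6 (remaining 14)
7 → bin 6 (remaining 7)
19 → bin 7 (remaining 11)
3 → bin 7 (remaining 8)
8 → bin 4 (remaining 2)
7 bins × 30 = 210; used 157; unused 53.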